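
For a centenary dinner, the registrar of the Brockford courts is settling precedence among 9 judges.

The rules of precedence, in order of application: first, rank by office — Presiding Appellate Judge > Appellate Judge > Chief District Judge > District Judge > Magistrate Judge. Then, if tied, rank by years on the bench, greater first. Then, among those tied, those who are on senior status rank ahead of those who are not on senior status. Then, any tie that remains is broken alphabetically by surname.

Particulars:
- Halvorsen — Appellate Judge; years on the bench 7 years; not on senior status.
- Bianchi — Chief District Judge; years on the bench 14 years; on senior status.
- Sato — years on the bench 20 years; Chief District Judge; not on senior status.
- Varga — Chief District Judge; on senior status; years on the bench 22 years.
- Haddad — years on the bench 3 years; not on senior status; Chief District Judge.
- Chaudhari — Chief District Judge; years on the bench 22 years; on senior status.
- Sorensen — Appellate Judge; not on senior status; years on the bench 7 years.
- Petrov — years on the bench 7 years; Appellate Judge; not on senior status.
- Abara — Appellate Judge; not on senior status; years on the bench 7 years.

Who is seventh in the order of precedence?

Sato

By office: Abara, Halvorsen, Petrov and Sorensen (Appellate Judge); then Chaudhari, Varga, Sato, Bianchi and Haddad (Chief District Judge).
Abara, Halvorsen, Petrov and Sorensen all have years on the bench 7 years, so the next rule applies.
Abara, Halvorsen, Petrov and Sorensen are each not on senior status, so the next rule applies.
Among Abara, Halvorsen, Petrov and Sorensen, alphabetically by surname: Abara before Halvorsen before Petrov before Sorensen.
Among Chaudhari, Varga, Sato, Bianchi and Haddad, by years on the bench (higher first): Chaudhari and Varga (22 years) before Sato (20 years) before Bianchi (14 years) before Haddad (3 years).
Chaudhari and Varga are each on senior status, so the next rule applies.
Among Chaudhari and Varga, alphabetically by surname: Chaudhari before Varga.
Order: Abara, Halvorsen, Petrov, Sorensen, Chaudhari, Varga, Sato, Bianchi, Haddad.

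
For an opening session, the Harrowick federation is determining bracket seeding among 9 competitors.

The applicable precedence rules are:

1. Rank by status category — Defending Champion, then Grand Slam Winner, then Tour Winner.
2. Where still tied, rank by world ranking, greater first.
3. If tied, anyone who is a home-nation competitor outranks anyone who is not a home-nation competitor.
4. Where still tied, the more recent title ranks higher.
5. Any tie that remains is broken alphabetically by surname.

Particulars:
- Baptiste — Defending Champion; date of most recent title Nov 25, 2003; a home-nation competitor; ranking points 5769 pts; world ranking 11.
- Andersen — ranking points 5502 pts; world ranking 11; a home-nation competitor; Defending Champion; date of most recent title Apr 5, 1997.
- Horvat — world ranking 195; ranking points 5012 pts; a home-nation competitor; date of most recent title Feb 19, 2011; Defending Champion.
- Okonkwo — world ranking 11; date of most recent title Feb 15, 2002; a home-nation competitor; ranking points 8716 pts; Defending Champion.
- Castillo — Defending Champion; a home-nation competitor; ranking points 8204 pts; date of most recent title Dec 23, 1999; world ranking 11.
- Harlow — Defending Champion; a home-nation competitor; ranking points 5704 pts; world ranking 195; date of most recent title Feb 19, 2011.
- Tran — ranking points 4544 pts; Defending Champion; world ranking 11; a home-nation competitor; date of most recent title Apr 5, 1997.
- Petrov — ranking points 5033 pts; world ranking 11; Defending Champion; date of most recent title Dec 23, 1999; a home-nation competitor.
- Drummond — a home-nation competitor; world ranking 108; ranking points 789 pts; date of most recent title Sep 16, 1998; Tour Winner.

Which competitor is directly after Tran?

Drummond

By status category: Harlow, Horvat, Baptiste, Okonkwo, Castillo, Petrov, Andersen and Tran (Defending Champion); then Drummond (Tour Winner).
Among Harlow, Horvat, Baptiste, Okonkwo, Castillo, Petrov, Andersen and Tran, by world ranking (higher first): Harlow and Horvat (195) before Baptiste, Okonkwo, Castillo, Petrov, Andersen and Tran (11).
Harlow and Horvat are each a home-nation competitor, so the next rule applies.
Harlow and Horvat both have date of most recent title Feb 19, 2011, so the next rule applies.
Among Harlow and Horvat, alphabetically by surname: Harlow before Horvat.
Baptiste, Okonkwo, Castillo, Petrov, Andersen and Tran are each a home-nation competitor, so the next rule applies.
Among Baptiste, Okonkwo, Castillo, Petrov, Andersen and Tran, by date of most recent title (later first): Baptiste (Nov 25, 2003) before Okonkwo (Feb 15, 2002) before Castillo and Petrov (Dec 23, 1999) before Andersen and Tran (Apr 5, 1997).
Among Castillo and Petrov, alphabetically by surname: Castillo before Petrov.
Among Andersen and Tran, alphabetically by surname: Andersen before Tran.
Order: Harlow, Horvat, Baptiste, Okonkwo, Castillo, Petrov, Andersen, Tran, Drummond.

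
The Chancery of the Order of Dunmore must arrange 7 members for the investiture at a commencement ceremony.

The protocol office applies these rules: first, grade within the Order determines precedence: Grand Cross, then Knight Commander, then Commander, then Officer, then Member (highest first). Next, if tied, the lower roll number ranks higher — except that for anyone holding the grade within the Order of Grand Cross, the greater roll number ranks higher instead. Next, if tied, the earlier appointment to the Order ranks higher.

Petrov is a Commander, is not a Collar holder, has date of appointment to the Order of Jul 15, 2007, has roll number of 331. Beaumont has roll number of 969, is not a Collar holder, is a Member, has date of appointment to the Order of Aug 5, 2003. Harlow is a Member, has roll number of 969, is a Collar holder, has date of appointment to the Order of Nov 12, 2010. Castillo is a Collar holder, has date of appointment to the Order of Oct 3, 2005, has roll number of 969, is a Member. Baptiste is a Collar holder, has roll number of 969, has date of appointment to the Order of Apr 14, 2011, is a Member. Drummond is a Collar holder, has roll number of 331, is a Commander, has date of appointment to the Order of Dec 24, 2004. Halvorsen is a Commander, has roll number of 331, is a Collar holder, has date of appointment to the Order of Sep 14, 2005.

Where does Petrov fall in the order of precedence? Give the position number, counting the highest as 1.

By grade within the Order: Drummond, Halvorsen and Petrov (Commander); then Beaumont, Castillo, Harlow and Baptiste (Member).
Drummond, Halvorsen and Petrov all have roll number 331, so the next rule applies.
Among Drummond, Halvorsen and Petrov, by date of appointment to the Order (earlier first): Drummond (Dec 24, 2004) before Halvorsen (Sep 14, 2005) before Petrov (Jul 15, 2007).
Beaumont, Castillo, Harlow and Baptiste all have roll number 969, so the next rule applies.
Among Beaumont, Castillo, Harlow and Baptiste, by date of appointment to the Order (earlier first): Beaumont (Aug 5, 2003) before Castillo (Oct 3, 2005) before Harlow (Nov 12, 2010) before Baptiste (Apr 14, 2011).
Order: Drummond, Halvorsen, Petrov, Beaumont, Castillo, Harlow, Baptiste. So position 3.

3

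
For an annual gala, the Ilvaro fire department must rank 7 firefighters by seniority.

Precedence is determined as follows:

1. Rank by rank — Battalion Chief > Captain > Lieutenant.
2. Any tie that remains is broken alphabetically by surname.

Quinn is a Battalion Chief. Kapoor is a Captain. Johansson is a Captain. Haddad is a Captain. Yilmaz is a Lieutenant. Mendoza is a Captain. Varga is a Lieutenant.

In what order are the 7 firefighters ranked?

Quinn, Haddad, Johansson, Kapoor, Mendoza, Varga, Yilmaz

By rank: Quinn (Battalion Chief); then Haddad, Johansson, Kapoor and Mendoza (Captain); then Varga and Yilmaz (Lieutenant).
Among Haddad, Johansson, Kapoor and Mendoza, alphabetically by surname: Haddad before Johansson before Kapoor before Mendoza.
Among Varga and Yilmaz, alphabetically by surname: Varga before Yilmaz.
Full order: Quinn, Haddad, Johansson, Kapoor, Mendoza, Varga, Yilmaz.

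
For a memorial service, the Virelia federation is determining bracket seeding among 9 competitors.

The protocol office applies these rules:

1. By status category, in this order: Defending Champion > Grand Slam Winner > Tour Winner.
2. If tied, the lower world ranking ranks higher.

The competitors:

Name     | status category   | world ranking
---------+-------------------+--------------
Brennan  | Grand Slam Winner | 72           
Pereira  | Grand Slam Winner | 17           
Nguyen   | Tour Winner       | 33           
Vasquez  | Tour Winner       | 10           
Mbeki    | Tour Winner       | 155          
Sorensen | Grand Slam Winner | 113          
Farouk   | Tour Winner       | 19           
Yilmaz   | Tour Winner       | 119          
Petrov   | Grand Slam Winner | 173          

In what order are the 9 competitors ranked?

By status category: Pereira, Brennan, Sorensen and Petrov (Grand Slam Winner); then Vasquez, Farouk, Nguyen, Yilmaz and Mbeki (Tour Winner).
Among Pereira, Brennan, Sorensen and Petrov, by world ranking (lower first): Pereira (17) before Brennan (72) before Sorensen (113) before Petrov (173).
Among Vasquez, Farouk, Nguyen, Yilmaz and Mbeki, by world ranking (lower first): Vasquez (10) before Farouk (19) before Nguyen (33) before Yilmaz (119) before Mbeki (155).
Full order: Pereira, Brennan, Sorensen, Petrov, Vasquez, Farouk, Nguyen, Yilmaz, Mbeki.

Pereira, Brennan, Sorensen, Petrov, Vasquez, Farouk, Nguyen, Yilmaz, Mbeki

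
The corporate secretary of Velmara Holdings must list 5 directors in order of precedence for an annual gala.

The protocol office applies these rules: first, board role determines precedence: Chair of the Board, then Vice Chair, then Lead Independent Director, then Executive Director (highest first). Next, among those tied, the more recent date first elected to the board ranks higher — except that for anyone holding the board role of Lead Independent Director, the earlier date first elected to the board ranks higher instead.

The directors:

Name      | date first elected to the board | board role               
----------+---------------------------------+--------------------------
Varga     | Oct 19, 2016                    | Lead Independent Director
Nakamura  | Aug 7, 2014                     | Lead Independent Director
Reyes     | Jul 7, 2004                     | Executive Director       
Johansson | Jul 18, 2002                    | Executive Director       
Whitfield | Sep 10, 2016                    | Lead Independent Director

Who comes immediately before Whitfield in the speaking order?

By board role: Nakamura, Whitfield and Varga (Lead Independent Director); then Reyes and Johansson (Executive Director).
Among Nakamura, Whitfield and Varga, by date first elected to the board (earlier first) (reversed rule for this group): Nakamura (Aug 7, 2014) before Whitfield (Sep 10, 2016) before Varga (Oct 19, 2016).
Among Reyes and Johansson, by date first elected to the board (later first): Reyes (Jul 7, 2004) before Johansson (Jul 18, 2002).
Order: Nakamura, Whitfield, Varga, Reyes, Johansson.

Nakamura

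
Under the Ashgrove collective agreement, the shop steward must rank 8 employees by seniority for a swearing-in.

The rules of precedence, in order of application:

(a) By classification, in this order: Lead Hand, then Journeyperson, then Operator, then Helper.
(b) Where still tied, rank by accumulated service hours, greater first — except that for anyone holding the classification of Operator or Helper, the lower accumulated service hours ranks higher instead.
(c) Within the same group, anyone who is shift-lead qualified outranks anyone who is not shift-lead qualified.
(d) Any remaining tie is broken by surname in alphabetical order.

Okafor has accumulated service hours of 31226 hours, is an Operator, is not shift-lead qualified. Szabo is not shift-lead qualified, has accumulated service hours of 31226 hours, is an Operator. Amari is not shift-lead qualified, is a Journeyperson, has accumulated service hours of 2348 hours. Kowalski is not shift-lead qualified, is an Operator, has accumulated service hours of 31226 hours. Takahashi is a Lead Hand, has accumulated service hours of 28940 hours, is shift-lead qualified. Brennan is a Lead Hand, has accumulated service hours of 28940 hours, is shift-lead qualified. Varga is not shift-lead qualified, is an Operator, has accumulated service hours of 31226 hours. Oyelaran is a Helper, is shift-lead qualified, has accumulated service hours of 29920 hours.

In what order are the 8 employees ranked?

By classification: Brennan and Takahashi (Lead Hand); then Amari (Journeyperson); then Kowalski, Okafor, Szabo and Varga (Operator); then Oyelaran (Helper).
Brennan and Takahashi both have accumulated service hours 28940 hours, so the next rule applies.
Brennan and Takahashi are each shift-lead qualified, so the next rule applies.
Among Brennan and Takahashi, alphabetically by surname: Brennan before Takahashi.
Kowalski, Okafor, Szabo and Varga all have accumulated service hours 31226 hours, so the next rule applies.
Kowalski, Okafor, Szabo and Varga are each not shift-lead qualified, so the next rule applies.
Among Kowalski, Okafor, Szabo and Varga, alphabetically by surname: Kowalski before Okafor before Szabo before Varga.
Full order: Brennan, Takahashi, Amari, Kowalski, Okafor, Szabo, Varga, Oyelaran.

Brennan, Takahashi, Amari, Kowalski, Okafor, Szabo, Varga, Oyelaran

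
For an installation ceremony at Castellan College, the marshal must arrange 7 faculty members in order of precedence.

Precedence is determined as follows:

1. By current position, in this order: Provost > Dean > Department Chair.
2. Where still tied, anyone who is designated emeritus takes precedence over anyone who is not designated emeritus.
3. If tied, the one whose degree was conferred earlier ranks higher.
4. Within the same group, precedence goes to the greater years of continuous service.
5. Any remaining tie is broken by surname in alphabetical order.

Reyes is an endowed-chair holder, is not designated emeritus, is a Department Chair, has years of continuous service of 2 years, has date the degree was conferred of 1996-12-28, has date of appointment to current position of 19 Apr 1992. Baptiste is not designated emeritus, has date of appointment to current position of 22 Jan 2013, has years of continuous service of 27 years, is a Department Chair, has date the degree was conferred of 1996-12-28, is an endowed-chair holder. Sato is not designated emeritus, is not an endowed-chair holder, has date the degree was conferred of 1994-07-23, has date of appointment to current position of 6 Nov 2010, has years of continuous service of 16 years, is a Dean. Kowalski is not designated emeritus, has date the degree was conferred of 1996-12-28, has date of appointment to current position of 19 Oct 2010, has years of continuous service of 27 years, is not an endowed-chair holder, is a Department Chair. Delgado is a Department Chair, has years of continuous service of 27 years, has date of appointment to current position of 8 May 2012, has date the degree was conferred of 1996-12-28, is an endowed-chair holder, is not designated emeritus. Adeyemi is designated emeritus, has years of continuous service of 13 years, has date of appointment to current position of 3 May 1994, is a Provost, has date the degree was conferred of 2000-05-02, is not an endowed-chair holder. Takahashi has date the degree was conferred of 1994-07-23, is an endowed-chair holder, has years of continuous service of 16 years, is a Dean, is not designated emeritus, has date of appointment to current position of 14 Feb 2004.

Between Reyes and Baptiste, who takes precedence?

Baptiste

By current position: Adeyemi (Provost); then Sato and Takahashi (Dean); then Baptiste, Delgado, Kowalski and Reyes (Department Chair).
Sato and Takahashi are each not designated emeritus, so the next rule applies.
Sato and Takahashi both have date the degree was conferred 1994-07-23, so the next rule applies.
Sato and Takahashi both have years of continuous service 16 years, so the next rule applies.
Among Sato and Takahashi, alphabetically by surname: Sato before Takahashi.
Baptiste, Delgado, Kowalski and Reyes are each not designated emeritus, so the next rule applies.
Baptiste, Delgado, Kowalski and Reyes all have date the degree was conferred 1996-12-28, so the next rule applies.
Among Baptiste, Delgado, Kowalski and Reyes, by years of continuous service (higher first): Baptiste, Delgado and Kowalski (27 years) before Reyes (2 years).
Among Baptiste, Delgado and Kowalski, alphabetically by surname: Baptiste before Delgado before Kowalski.
So Baptiste takes precedence.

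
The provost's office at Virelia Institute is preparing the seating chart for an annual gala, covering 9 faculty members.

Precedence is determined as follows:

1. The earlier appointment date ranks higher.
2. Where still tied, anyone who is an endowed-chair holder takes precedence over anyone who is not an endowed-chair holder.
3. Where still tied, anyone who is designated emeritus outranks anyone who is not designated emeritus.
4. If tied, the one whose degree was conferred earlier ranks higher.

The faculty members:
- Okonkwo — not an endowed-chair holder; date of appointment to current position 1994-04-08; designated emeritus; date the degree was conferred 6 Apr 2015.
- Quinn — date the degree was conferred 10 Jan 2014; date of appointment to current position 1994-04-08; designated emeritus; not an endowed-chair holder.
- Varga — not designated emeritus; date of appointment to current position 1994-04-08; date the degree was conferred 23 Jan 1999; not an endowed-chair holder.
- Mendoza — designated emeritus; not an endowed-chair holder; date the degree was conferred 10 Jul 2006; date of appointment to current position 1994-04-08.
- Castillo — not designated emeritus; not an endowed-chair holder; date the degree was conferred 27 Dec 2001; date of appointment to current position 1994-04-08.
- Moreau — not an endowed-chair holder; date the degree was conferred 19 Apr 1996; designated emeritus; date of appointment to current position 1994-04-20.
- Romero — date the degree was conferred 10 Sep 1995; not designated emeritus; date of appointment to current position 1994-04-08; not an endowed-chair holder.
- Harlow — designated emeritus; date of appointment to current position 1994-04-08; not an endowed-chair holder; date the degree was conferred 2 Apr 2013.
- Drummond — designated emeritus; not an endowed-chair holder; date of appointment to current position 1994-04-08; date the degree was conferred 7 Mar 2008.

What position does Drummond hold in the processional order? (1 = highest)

By date of appointment to current position (earlier first): Mendoza, Drummond, Harlow, Quinn, Okonkwo, Romero, Varga and Castillo (each 1994-04-08); then Moreau (1994-04-20).
Mendoza, Drummond, Harlow, Quinn, Okonkwo, Romero, Varga and Castillo are each not an endowed-chair holder, so the next rule applies.
Among Mendoza, Drummond, Harlow, Quinn, Okonkwo, Romero, Varga and Castillo, designated emeritus before not designated emeritus: Mendoza, Drummond, Harlow, Quinn and Okonkwo (designated emeritus) before Romero, Varga and Castillo (not designated emeritus).
Among Mendoza, Drummond, Harlow, Quinn and Okonkwo, by date the degree was conferred (earlier first): Mendoza (10 Jul 2006) before Drummond (7 Mar 2008) before Harlow (2 Apr 2013) before Quinn (10 Jan 2014) before Okonkwo (6 Apr 2015).
Among Romero, Varga and Castillo, by date the degree was conferred (earlier first): Romero (10 Sep 1995) before Varga (23 Jan 1999) before Castillo (27 Dec 2001).
Order: Mendoza, Drummond, Harlow, Quinn, Okonkwo, Romero, Varga, Castillo, Moreau. So position 2.

2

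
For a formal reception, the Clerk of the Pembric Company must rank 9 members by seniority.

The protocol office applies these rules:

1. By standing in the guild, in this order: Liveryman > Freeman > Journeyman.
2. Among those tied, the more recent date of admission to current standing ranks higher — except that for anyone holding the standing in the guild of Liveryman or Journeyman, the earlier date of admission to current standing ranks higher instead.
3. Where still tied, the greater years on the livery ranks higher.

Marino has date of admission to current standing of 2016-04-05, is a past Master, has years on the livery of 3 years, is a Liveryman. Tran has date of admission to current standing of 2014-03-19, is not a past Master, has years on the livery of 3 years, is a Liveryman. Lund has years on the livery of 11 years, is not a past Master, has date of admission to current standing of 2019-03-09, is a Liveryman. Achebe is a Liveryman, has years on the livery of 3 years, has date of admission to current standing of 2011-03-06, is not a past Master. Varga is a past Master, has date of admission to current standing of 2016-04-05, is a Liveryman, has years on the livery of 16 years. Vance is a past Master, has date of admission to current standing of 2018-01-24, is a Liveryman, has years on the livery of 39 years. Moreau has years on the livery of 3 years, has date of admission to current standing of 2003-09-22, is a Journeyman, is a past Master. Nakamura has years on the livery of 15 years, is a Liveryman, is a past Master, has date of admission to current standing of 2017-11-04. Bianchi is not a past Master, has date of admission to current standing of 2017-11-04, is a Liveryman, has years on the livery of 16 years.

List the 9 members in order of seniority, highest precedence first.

By standing in the guild: Achebe, Tran, Varga, Marino, Bianchi, Nakamura, Vance and Lund (Liveryman); then Moreau (Journeyman).
Among Achebe, Tran, Varga, Marino, Bianchi, Nakamura, Vance and Lund, by date of admission to current standing (earlier first) (reversed rule for this group): Achebe (2011-03-06) before Tran (2014-03-19) before Varga and Marino (2016-04-05) before Bianchi and Nakamura (2017-11-04) before Vance (2018-01-24) before Lund (2019-03-09).
Among Varga and Marino, by years on the livery (higher first): Varga (16 years) before Marino (3 years).
Among Bianchi and Nakamura, by years on the livery (higher first): Bianchi (16 years) before Nakamura (15 years).
Full order: Achebe, Tran, Varga, Marino, Bianchi, Nakamura, Vance, Lund, Moreau.

Achebe, Tran, Varga, Marino, Bianchi, Nakamura, Vance, Lund, Moreau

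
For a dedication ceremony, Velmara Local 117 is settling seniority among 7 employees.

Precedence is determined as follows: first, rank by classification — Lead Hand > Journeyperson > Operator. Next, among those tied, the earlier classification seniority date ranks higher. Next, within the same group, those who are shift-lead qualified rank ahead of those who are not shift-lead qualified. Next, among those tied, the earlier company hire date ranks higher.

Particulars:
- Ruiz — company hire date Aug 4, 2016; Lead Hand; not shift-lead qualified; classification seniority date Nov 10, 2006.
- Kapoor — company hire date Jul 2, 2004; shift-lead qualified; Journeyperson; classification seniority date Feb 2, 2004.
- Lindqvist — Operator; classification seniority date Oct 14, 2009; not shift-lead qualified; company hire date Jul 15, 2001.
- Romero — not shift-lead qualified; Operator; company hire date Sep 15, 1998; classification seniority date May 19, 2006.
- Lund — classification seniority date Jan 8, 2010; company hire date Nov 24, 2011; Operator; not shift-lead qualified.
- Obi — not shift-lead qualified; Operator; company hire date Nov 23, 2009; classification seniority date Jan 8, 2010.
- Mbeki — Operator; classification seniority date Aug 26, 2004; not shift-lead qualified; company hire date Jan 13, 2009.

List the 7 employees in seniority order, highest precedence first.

Ruiz, Kapoor, Mbeki, Romero, Lindqvist, Obi, Lund

By classification: Ruiz (Lead Hand); then Kapoor (Journeyperson); then Mbeki, Romero, Lindqvist, Obi and Lund (Operator).
Among Mbeki, Romero, Lindqvist, Obi and Lund, by classification seniority date (earlier first): Mbeki (Aug 26, 2004) before Romero (May 19, 2006) before Lindqvist (Oct 14, 2009) before Obi and Lund (Jan 8, 2010).
Obi and Lund are each not shift-lead qualified, so the next rule applies.
Among Obi and Lund, by company hire date (earlier first): Obi (Nov 23, 2009) before Lund (Nov 24, 2011).
Full order: Ruiz, Kapoor, Mbeki, Romero, Lindqvist, Obi, Lund.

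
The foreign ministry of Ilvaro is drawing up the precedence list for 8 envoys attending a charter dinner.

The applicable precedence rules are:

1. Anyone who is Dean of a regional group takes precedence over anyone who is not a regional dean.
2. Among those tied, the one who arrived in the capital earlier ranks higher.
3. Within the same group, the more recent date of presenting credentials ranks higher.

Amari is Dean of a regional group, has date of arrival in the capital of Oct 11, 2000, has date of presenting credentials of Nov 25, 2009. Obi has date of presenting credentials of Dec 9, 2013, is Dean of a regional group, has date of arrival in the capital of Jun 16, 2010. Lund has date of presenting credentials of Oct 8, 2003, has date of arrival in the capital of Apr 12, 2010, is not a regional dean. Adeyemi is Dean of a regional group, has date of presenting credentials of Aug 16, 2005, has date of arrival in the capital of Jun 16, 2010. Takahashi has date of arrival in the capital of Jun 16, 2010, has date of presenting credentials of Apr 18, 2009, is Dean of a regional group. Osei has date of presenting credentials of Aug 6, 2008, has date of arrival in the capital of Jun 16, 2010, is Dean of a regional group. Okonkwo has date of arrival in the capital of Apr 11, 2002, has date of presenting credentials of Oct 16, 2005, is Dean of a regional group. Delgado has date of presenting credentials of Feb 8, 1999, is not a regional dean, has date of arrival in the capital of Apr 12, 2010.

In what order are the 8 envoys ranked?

Amari, Okonkwo, Obi, Takahashi, Osei, Adeyemi, Lund, Delgado

By the first rule: Amari, Okonkwo, Obi, Takahashi, Osei and Adeyemi (each Dean of a regional group); then Lund and Delgado (both not a regional dean).
Among Amari, Okonkwo, Obi, Takahashi, Osei and Adeyemi, by date of arrival in the capital (earlier first): Amari (Oct 11, 2000) before Okonkwo (Apr 11, 2002) before Obi, Takahashi, Osei and Adeyemi (Jun 16, 2010).
Among Obi, Takahashi, Osei and Adeyemi, by date of presenting credentials (later first): Obi (Dec 9, 2013) before Takahashi (Apr 18, 2009) before Osei (Aug 6, 2008) before Adeyemi (Aug 16, 2005).
Lund and Delgado both have date of arrival in the capital Apr 12, 2010, so the next rule applies.
Among Lund and Delgado, by date of presenting credentials (later first): Lund (Oct 8, 2003) before Delgado (Feb 8, 1999).
Full order: Amari, Okonkwo, Obi, Takahashi, Osei, Adeyemi, Lund, Delgado.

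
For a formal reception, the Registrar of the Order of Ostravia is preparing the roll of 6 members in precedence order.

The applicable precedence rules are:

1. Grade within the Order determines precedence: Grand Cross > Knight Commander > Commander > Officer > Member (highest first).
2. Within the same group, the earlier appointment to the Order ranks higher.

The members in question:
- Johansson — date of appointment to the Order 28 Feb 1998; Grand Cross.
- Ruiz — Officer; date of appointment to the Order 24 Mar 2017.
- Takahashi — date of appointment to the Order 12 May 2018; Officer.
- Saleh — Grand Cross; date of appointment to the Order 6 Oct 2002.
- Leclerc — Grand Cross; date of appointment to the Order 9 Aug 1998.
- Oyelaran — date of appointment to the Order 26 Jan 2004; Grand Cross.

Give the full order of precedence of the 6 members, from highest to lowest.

By grade within the Order: Johansson, Leclerc, Saleh and Oyelaran (Grand Cross); then Ruiz and Takahashi (Officer).
Among Johansson, Leclerc, Saleh and Oyelaran, by date of appointment to the Order (earlier first): Johansson (28 Feb 1998) before Leclerc (9 Aug 1998) before Saleh (6 Oct 2002) before Oyelaran (26 Jan 2004).
Among Ruiz and Takahashi, by date of appointment to the Order (earlier first): Ruiz (24 Mar 2017) before Takahashi (12 May 2018).
Full order: Johansson, Leclerc, Saleh, Oyelaran, Ruiz, Takahashi.

Johansson, Leclerc, Saleh, Oyelaran, Ruiz, Takahashi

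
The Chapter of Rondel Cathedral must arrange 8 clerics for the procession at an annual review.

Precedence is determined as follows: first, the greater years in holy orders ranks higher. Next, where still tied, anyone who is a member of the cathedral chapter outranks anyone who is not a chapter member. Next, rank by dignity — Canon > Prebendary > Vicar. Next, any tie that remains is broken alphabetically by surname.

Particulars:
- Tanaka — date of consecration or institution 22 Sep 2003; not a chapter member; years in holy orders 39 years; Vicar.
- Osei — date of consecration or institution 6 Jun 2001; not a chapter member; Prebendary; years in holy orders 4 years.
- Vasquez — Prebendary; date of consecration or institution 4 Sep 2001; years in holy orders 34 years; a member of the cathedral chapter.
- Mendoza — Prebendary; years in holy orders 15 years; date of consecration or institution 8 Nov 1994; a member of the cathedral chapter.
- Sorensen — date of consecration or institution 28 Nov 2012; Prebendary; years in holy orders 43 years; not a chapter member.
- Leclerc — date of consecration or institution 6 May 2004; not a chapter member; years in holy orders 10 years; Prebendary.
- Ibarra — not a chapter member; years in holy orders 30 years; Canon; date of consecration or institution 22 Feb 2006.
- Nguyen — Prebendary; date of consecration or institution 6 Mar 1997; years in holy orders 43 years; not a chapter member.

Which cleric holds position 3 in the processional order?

By years in holy orders (higher first): Nguyen and Sorensen (both 43 years); then Tanaka (39 years); then Vasquez (34 years); then Ibarra (30 years); then Mendoza (15 years); then Leclerc (10 years); then Osei (4 years).
Nguyen and Sorensen are each not a chapter member, so the next rule applies.
Nguyen and Sorensen are each Prebendary, so the next rule applies.
Among Nguyen and Sorensen, alphabetically by surname: Nguyen before Sorensen.
Order: Nguyen, Sorensen, Tanaka, Vasquez, Ibarra, Mendoza, Leclerc, Osei.

Tanaka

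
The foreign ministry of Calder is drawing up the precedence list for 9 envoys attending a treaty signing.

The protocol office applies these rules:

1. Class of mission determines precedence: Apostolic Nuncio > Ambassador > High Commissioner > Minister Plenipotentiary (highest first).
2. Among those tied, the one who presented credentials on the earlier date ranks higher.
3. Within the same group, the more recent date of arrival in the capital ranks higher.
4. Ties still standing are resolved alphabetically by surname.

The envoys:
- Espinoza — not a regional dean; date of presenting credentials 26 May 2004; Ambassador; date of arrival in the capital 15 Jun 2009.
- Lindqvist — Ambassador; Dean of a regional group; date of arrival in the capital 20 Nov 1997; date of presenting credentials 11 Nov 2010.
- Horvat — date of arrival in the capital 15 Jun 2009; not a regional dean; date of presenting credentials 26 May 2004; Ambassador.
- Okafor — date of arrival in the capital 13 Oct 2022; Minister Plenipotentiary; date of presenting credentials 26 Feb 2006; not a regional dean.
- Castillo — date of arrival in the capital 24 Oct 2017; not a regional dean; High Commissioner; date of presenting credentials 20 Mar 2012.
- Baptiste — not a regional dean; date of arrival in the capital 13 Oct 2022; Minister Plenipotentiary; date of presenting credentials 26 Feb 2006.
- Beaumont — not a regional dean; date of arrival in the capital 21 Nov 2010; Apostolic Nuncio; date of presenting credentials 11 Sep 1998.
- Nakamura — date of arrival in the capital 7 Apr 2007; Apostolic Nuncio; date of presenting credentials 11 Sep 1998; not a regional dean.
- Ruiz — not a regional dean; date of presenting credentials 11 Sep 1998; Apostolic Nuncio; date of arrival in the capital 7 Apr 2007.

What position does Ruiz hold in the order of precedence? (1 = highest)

3

By class of mission: Beaumont, Nakamura and Ruiz (Apostolic Nuncio); then Espinoza, Horvat and Lindqvist (Ambassador); then Castillo (High Commissioner); then Baptiste and Okafor (Minister Plenipotentiary).
Beaumont, Nakamura and Ruiz all have date of presenting credentials 11 Sep 1998, so the next rule applies.
Among Beaumont, Nakamura and Ruiz, by date of arrival in the capital (later first): Beaumont (21 Nov 2010) before Nakamura and Ruiz (7 Apr 2007).
Among Nakamura and Ruiz, alphabetically by surname: Nakamura before Ruiz.
Among Espinoza, Horvat and Lindqvist, by date of presenting credentials (earlier first): Espinoza and Horvat (26 May 2004) before Lindqvist (11 Nov 2010).
Espinoza and Horvat both have date of arrival in the capital 15 Jun 2009, so the next rule applies.
Among Espinoza and Horvat, alphabetically by surname: Espinoza before Horvat.
Baptiste and Okafor both have date of presenting credentials 26 Feb 2006, so the next rule applies.
Baptiste and Okafor both have date of arrival in the capital 13 Oct 2022, so the next rule applies.
Among Baptiste and Okafor, alphabetically by surname: Baptiste before Okafor.
Order: Beaumont, Nakamura, Ruiz, Espinoza, Horvat, Lindqvist, Castillo, Baptiste, Okafor. So position 3.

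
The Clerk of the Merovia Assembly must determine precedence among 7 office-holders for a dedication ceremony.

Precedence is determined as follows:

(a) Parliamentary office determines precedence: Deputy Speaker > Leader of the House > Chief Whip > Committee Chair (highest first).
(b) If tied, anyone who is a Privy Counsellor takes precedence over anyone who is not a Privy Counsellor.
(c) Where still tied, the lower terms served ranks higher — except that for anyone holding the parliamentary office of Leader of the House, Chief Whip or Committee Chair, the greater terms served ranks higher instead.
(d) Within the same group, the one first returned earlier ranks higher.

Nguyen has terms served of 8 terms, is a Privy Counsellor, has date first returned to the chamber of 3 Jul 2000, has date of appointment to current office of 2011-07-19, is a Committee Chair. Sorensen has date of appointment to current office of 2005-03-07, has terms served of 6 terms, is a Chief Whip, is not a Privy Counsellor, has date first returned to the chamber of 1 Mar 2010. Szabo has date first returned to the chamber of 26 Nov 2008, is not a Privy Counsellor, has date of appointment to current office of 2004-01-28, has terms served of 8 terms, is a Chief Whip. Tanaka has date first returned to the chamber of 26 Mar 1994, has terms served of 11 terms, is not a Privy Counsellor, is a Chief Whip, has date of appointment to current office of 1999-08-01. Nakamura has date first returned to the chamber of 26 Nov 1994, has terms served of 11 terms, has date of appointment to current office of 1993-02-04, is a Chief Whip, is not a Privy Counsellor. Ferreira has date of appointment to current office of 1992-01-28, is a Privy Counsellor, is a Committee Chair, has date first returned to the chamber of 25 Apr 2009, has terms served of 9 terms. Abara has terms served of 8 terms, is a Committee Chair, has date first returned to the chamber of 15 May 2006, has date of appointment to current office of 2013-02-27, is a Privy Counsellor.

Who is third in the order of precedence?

Szabo

By parliamentary office: Tanaka, Nakamura, Szabo and Sorensen (Chief Whip); then Ferreira, Nguyen and Abara (Committee Chair).
Tanaka, Nakamura, Szabo and Sorensen are each not a Privy Counsellor, so the next rule applies.
Among Tanaka, Nakamura, Szabo and Sorensen, by terms served (higher first) (reversed rule for this group): Tanaka and Nakamura (11 terms) before Szabo (8 terms) before Sorensen (6 terms).
Among Tanaka and Nakamura, by date first returned to the chamber (earlier first): Tanaka (26 Mar 1994) before Nakamura (26 Nov 1994).
Ferreira, Nguyen and Abara are each a Privy Counsellor, so the next rule applies.
Among Ferreira, Nguyen and Abara, by terms served (higher first) (reversed rule for this group): Ferreira (9 terms) before Nguyen and Abara (8 terms).
Among Nguyen and Abara, by date first returned to the chamber (earlier first): Nguyen (3 Jul 2000) before Abara (15 May 2006).
Order: Tanaka, Nakamura, Szabo, Sorensen, Ferreira, Nguyen, Abara.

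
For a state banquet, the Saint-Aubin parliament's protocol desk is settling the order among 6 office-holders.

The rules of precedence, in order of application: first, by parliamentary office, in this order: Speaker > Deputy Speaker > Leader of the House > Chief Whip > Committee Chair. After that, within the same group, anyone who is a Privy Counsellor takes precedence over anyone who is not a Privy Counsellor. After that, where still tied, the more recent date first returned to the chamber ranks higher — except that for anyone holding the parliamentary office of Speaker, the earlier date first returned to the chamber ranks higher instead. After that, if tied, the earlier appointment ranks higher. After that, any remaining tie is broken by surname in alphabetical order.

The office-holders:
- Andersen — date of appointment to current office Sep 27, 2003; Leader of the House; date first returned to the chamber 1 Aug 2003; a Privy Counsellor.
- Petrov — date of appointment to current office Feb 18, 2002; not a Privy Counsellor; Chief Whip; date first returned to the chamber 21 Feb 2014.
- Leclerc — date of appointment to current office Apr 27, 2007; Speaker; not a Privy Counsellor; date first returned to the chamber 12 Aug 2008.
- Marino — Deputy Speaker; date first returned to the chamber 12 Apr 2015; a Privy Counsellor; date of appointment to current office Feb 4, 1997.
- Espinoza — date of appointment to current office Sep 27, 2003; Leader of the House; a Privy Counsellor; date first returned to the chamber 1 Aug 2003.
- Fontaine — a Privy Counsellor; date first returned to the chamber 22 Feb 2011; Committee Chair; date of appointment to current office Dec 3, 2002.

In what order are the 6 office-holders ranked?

By parliamentary office: Leclerc (Speaker); then Marino (Deputy Speaker); then Andersen and Espinoza (Leader of the House); then Petrov (Chief Whip); then Fontaine (Committee Chair).
Andersen and Espinoza are each a Privy Counsellor, so the next rule applies.
Andersen and Espinoza both have date first returned to the chamber 1 Aug 2003, so the next rule applies.
Andersen and Espinoza both have date of appointment to current office Sep 27, 2003, so the next rule applies.
Among Andersen and Espinoza, alphabetically by surname: Andersen before Espinoza.
Full order: Leclerc, Marino, Andersen, Espinoza, Petrov, Fontaine.

Leclerc, Marino, Andersen, Espinoza, Petrov, Fontaine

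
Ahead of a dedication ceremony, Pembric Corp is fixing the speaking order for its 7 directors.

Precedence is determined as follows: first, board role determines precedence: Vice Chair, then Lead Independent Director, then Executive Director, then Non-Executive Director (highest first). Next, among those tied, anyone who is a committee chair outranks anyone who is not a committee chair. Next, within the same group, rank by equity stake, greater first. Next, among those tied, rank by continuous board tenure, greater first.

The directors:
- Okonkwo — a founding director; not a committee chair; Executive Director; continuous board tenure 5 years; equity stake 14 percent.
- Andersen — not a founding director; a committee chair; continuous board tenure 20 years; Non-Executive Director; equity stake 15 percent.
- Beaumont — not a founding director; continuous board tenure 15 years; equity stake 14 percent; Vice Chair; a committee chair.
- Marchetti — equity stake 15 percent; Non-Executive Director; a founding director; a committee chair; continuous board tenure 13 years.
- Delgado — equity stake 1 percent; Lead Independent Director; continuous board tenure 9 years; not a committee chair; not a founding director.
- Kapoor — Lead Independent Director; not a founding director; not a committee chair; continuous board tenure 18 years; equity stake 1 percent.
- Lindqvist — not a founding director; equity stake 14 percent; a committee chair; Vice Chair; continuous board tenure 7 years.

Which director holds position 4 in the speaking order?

Delgado

By board role: Beaumont and Lindqvist (Vice Chair); then Kapoor and Delgado (Lead Independent Director); then Okonkwo (Executive Director); then Andersen and Marchetti (Non-Executive Director).
Beaumont and Lindqvist are each a committee chair, so the next rule applies.
Beaumont and Lindqvist both have equity stake 14 percent, so the next rule applies.
Among Beaumont and Lindqvist, by continuous board tenure (higher first): Beaumont (15 years) before Lindqvist (7 years).
Kapoor and Delgado are each not a committee chair, so the next rule applies.
Kapoor and Delgado both have equity stake 1 percent, so the next rule applies.
Among Kapoor and Delgado, by continuous board tenure (higher first): Kapoor (18 years) before Delgado (9 years).
Andersen and Marchetti are each a committee chair, so the next rule applies.
Andersen and Marchetti both have equity stake 15 percent, so the next rule applies.
Among Andersen and Marchetti, by continuous board tenure (higher first): Andersen (20 years) before Marchetti (13 years).
Order: Beaumont, Lindqvist, Kapoor, Delgado, Okonkwo, Andersen, Marchetti.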